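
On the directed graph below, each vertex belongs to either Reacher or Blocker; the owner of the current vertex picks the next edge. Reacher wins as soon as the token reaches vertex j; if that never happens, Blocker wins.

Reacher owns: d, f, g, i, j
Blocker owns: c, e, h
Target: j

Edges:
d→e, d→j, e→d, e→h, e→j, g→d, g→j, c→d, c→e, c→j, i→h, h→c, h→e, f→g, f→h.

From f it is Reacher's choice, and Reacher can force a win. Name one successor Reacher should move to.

A0 = {j}
A1: add {d, g} — d (Reacher) has d→j; g (Reacher) has g→j.
A2: add {f} — f (Reacher) has f→g.
A3 = A2; e.g. c (Blocker) can still go to e. Fixed point.
From f, successor g is in the attractor (rank 1); the other successor h is not.

g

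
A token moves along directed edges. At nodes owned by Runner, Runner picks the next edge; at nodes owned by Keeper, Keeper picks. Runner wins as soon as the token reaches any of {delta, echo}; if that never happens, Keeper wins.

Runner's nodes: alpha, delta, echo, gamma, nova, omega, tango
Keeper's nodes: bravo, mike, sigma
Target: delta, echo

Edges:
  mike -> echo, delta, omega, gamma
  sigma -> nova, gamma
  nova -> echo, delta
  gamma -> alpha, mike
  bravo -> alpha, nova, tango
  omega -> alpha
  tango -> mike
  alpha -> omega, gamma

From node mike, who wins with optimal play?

A0 = {delta, echo}
A1: add {nova} — nova (Runner) has nova→echo.
A2 = A1; e.g. bravo (Keeper) can still go to alpha. Fixed point.
mike never enters the attractor, so Keeper can avoid the target forever.

Keeper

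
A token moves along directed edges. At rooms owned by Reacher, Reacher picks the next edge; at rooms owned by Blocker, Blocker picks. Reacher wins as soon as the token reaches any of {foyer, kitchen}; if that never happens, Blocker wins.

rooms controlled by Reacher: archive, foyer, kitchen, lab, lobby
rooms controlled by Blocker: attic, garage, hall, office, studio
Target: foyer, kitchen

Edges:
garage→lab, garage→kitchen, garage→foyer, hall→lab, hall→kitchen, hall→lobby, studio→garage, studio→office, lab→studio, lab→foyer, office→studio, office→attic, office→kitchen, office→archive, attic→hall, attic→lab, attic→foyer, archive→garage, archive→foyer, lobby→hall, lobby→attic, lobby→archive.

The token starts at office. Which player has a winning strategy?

Blocker

A0 = {foyer, kitchen}
A1: add {archive, lab} — lab (Reacher) has lab→foyer; archive (Reacher) has archive→foyer.
A2: add {garage, lobby} — garage (Blocker): all of {lab, kitchen, foyer} already in; lobby (Reacher) has lobby→archive.
A3: add {hall} — hall (Blocker): all of {lab, kitchen, lobby} already in.
A4: add {attic} — attic (Blocker): all of {hall, lab, foyer} already in.
A5 = A4; e.g. studio (Blocker) can still go to office. Fixed point.
office never enters the attractor, so Blocker can avoid the target forever.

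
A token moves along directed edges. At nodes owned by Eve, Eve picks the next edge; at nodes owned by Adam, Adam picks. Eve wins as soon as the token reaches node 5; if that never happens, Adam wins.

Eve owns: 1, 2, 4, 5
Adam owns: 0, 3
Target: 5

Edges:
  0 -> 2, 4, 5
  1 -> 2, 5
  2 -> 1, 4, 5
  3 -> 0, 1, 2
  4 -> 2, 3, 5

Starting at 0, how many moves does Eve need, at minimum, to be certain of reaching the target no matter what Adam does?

2

A0 = {5}
A1: add {1, 2, 4} — 1 (Eve) has 1→5; 2 (Eve) has 2→5; 4 (Eve) has 4→5.
A2: add {0} — 0 (Adam): all of {2, 4, 5} already in.
0 enters the attractor at level 2, so Eve can force the target in 2 moves from there.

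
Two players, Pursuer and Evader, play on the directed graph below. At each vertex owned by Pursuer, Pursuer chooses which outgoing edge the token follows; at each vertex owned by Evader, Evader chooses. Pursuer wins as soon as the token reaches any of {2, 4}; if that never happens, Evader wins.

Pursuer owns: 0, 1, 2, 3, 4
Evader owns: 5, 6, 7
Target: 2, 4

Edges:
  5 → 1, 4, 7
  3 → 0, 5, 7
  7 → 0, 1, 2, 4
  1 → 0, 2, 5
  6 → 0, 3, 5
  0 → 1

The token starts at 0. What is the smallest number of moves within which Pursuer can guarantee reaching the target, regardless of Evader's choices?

A0 = {2, 4}
A1: add {1} — 1 (Pursuer) has 1→2.
A2: add {0} — 0 (Pursuer) has 0→1.
0 enters the attractor at level 2, so Pursuer can force the target in 2 moves from there.

2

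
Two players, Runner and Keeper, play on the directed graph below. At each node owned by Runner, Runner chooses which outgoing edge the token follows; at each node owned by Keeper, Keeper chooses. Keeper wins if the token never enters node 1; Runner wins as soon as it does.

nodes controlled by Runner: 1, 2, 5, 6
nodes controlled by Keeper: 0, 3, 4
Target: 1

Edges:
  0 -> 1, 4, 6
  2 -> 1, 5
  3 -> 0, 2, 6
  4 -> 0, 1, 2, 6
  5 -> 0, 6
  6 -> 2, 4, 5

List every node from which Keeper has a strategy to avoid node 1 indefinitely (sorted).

0, 3, 4

A0 = {1}
A1: add {2} — 2 (Runner) has 2→1.
A2: add {6} — 6 (Runner) has 6→2.
A3: add {5} — 5 (Runner) has 5→6.
A4 = A3; e.g. 0 (Keeper) can still go to 4. Fixed point.
Runner's attractor = {1, 2, 5, 6}; Keeper avoids the target exactly from the complement.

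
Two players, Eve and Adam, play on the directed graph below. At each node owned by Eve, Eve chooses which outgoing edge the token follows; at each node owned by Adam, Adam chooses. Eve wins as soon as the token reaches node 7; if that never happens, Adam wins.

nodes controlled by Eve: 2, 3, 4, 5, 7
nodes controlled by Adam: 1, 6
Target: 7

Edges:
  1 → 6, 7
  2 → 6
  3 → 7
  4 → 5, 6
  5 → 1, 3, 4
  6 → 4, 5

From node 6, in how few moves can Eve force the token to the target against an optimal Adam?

4

A0 = {7}
A1: add {3} — 3 (Eve) has 3→7.
A2: add {5} — 5 (Eve) has 5→3.
A3: add {4} — 4 (Eve) has 4→5.
A4: add {6} — 6 (Adam): all of {4, 5} already in.
6 enters the attractor at level 4, so Eve can force the target in 4 moves from there.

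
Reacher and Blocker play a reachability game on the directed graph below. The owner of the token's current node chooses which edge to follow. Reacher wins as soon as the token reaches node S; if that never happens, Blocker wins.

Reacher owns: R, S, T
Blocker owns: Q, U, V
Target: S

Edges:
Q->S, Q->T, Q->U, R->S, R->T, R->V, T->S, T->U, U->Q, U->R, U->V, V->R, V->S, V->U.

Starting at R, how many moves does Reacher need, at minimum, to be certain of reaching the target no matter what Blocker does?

A0 = {S}
A1: add {R, T} — R (Reacher) has R→S; T (Reacher) has T→S.
A2 = A1; e.g. Q (Blocker) can still go to U. Fixed point.
R enters the attractor at level 1, so Reacher can force the target in 1 move from there.

1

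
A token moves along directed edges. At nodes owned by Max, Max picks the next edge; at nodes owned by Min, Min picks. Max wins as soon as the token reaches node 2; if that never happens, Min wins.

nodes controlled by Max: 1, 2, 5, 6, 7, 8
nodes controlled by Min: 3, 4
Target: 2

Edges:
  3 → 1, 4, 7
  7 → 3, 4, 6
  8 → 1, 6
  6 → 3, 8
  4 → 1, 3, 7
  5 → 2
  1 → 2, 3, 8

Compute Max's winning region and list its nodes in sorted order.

A0 = {2}
A1: add {1, 5} — 1 (Max) has 1→2; 5 (Max) has 5→2.
A2: add {8} — 8 (Max) has 8→1.
A3: add {6} — 6 (Max) has 6→8.
A4: add {7} — 7 (Max) has 7→6.
A5 = A4; e.g. 3 (Min) can still go to 4. Fixed point.
Max's winning region = {1, 2, 5, 6, 7, 8}.

1, 2, 5, 6, 7, 8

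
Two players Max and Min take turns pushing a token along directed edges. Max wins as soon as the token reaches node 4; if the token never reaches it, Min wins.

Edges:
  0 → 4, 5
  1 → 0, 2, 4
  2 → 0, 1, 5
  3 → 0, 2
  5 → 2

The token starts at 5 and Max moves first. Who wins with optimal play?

Min

Track states (vertex, player-to-move).
A0 = {(4,Max), (4,Min)}
A1: add {(0,Max), (1,Max)}.
A2 = A1; e.g. (0,Min) stays out. (5,Max) never enters ⇒ Min avoids the target.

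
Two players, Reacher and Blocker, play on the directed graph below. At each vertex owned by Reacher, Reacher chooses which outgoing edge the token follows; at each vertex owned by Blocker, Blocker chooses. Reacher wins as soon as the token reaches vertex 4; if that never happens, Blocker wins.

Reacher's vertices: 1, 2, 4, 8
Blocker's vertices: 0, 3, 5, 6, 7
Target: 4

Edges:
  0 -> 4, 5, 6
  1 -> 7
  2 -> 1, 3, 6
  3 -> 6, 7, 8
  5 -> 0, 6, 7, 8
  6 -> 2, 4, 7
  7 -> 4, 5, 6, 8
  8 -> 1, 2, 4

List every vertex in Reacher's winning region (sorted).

4, 8

A0 = {4}
A1: add {8} — 8 (Reacher) has 8→4.
A2 = A1; e.g. 0 (Blocker) can still go to 5. Fixed point.
Reacher's winning region = {4, 8}.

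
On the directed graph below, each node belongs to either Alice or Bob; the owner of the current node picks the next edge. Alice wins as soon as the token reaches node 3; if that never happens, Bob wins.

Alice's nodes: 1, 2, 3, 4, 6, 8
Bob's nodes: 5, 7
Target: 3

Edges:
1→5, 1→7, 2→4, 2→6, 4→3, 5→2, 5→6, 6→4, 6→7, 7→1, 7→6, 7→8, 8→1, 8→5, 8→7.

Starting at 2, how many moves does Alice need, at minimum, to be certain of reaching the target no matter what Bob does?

2

A0 = {3}
A1: add {4} — 4 (Alice) has 4→3.
A2: add {2, 6} — 2 (Alice) has 2→4; 6 (Alice) has 6→4.
2 enters the attractor at level 2, so Alice can force the target in 2 moves from there.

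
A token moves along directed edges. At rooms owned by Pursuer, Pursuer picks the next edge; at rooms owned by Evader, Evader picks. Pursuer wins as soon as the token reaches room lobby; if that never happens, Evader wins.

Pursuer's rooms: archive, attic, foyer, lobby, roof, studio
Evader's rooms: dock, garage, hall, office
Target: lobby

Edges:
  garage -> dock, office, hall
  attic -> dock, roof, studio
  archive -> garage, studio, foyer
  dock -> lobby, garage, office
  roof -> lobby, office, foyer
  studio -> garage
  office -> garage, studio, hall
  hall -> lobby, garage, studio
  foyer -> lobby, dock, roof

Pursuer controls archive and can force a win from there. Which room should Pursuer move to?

foyer

A0 = {lobby}
A1: add {foyer, roof} — roof (Pursuer) has roof→lobby; foyer (Pursuer) has foyer→lobby.
A2: add {archive, attic} — attic (Pursuer) has attic→roof; archive (Pursuer) has archive→foyer.
A3 = A2; e.g. garage (Evader) can still go to dock. Fixed point.
From archive, successor foyer is in the attractor (rank 1); the other successors garage, studio are not.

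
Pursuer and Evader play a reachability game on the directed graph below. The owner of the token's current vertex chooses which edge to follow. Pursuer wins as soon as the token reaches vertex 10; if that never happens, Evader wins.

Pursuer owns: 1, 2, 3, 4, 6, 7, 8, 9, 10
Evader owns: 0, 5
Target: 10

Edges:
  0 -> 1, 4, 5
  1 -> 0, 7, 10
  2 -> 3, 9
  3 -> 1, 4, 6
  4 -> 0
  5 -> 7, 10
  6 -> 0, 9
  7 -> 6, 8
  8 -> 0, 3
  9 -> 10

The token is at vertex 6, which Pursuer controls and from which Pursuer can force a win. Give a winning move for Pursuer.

A0 = {10}
A1: add {1, 9} — 1 (Pursuer) has 1→10; 9 (Pursuer) has 9→10.
A2: add {2, 3, 6} — 2 (Pursuer) has 2→9; 3 (Pursuer) has 3→1; 6 (Pursuer) has 6→9.
A3: add {7, 8} — 7 (Pursuer) has 7→6; 8 (Pursuer) has 8→3.
A4: add {5} — 5 (Evader): all of {7, 10} already in.
A5 = A4; e.g. 0 (Evader) can still go to 4. Fixed point.
From 6, successor 9 is in the attractor (rank 1); the other successor 0 is not.

9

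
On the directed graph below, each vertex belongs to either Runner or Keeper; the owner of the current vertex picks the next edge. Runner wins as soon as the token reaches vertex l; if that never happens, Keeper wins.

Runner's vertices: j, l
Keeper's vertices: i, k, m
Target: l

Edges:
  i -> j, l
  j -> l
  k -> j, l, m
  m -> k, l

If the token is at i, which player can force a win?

A0 = {l}
A1: add {j} — j (Runner) has j→l.
A2: add {i} — i (Keeper): all of {j, l} already in.
A3 = A2; e.g. k (Keeper) can still go to m. Fixed point.
i ∈ A2, so Runner can force the target.

Runner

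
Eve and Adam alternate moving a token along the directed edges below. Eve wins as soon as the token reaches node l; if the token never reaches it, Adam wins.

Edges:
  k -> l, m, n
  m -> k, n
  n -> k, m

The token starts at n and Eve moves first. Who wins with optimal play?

Adam

Track states (vertex, player-to-move).
A0 = {(l,Eve), (l,Adam)}
A1: add {(k,Eve)}.
A2 = A1; e.g. (k,Adam) stays out. (n,Eve) never enters ⇒ Adam avoids the target.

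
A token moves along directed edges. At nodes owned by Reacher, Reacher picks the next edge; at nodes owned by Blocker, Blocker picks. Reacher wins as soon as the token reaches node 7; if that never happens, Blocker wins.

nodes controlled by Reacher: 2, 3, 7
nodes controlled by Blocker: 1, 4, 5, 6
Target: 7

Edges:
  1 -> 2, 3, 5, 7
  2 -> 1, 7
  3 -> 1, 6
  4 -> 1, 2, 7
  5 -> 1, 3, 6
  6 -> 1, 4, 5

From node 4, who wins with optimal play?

Blocker

A0 = {7}
A1: add {2} — 2 (Reacher) has 2→7.
A2 = A1; e.g. 1 (Blocker) can still go to 3. Fixed point.
4 never enters the attractor, so Blocker can avoid the target forever.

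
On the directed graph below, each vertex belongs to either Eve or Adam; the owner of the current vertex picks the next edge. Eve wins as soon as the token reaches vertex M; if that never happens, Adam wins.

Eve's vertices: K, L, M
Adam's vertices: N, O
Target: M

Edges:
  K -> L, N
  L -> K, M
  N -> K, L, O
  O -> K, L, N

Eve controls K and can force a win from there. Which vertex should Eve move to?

A0 = {M}
A1: add {L} — L (Eve) has L→M.
A2: add {K} — K (Eve) has K→L.
A3 = A2; e.g. N (Adam) can still go to O. Fixed point.
From K, successor L is in the attractor (rank 1); the other successor N is not.

L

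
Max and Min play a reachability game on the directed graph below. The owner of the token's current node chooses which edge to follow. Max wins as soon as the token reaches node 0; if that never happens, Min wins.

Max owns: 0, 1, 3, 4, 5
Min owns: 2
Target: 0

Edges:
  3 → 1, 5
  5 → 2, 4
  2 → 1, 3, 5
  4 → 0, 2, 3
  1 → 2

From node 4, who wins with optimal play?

Max

A0 = {0}
A1: add {4} — 4 (Max) has 4→0.
4 ∈ A1, so Max can force the target.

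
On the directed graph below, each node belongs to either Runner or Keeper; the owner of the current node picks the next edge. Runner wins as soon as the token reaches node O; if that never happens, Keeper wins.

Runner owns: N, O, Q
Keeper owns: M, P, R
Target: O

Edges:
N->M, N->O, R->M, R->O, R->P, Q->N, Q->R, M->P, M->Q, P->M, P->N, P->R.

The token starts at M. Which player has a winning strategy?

A0 = {O}
A1: add {N} — N (Runner) has N→O.
A2: add {Q} — Q (Runner) has Q→N.
A3 = A2; e.g. M (Keeper) can still go to P. Fixed point.
M never enters the attractor, so Keeper can avoid the target forever.

Keeper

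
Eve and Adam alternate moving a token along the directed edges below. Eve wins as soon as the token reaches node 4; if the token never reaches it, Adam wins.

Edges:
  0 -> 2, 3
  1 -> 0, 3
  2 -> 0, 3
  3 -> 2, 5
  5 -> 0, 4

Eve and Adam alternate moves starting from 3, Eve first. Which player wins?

Track states (vertex, player-to-move).
A0 = {(4,Eve), (4,Adam)}
A1: add {(5,Eve)}.
A2 = A1; e.g. (0,Eve) stays out. (3,Eve) never enters ⇒ Adam avoids the target.

Adam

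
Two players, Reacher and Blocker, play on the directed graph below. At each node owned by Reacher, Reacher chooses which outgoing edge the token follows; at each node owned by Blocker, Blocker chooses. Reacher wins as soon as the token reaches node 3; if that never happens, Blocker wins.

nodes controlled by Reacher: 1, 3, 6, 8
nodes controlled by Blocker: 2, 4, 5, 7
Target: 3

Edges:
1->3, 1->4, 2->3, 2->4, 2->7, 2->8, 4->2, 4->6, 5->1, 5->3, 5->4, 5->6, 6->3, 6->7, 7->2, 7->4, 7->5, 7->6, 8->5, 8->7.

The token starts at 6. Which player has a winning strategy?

Reacher

A0 = {3}
A1: add {1, 6} — 1 (Reacher) has 1→3; 6 (Reacher) has 6→3.
A2 = A1; e.g. 2 (Blocker) can still go to 4. Fixed point.
6 ∈ A1, so Reacher can force the target.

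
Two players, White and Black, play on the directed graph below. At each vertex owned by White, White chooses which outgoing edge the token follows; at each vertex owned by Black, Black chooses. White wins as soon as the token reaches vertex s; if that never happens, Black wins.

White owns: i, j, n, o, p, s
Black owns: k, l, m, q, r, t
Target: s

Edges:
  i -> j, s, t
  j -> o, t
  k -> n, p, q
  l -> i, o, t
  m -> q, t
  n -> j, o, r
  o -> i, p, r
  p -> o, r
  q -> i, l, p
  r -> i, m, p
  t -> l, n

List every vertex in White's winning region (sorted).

A0 = {s}
A1: add {i} — i (White) has i→s.
A2: add {o} — o (White) has o→i.
A3: add {j, n, p} — j (White) has j→o; n (White) has n→o; p (White) has p→o.
A4 = A3; e.g. k (Black) can still go to q. Fixed point.
White's winning region = {i, j, n, o, p, s}.

i, j, n, o, p, s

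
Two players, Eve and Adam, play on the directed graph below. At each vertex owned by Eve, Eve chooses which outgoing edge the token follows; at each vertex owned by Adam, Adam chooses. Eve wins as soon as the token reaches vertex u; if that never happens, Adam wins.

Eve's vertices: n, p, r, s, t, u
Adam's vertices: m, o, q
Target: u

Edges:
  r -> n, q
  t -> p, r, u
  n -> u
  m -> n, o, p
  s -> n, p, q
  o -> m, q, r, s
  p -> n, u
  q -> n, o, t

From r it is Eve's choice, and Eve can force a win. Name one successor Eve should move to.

n

A0 = {u}
A1: add {n, p, t} — n (Eve) has n→u; p (Eve) has p→u; t (Eve) has t→u.
A2: add {r, s} — r (Eve) has r→n; s (Eve) has s→n.
A3 = A2; e.g. m (Adam) can still go to o. Fixed point.
From r, successor n is in the attractor (rank 1); the other successor q is not.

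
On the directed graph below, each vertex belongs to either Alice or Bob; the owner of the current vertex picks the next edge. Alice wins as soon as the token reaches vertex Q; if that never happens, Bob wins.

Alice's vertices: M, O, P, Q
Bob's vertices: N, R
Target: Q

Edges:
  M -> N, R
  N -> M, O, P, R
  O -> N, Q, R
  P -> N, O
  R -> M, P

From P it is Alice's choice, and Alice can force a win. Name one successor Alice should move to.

O

A0 = {Q}
A1: add {O} — O (Alice) has O→Q.
A2: add {P} — P (Alice) has P→O.
A3 = A2; e.g. M (Alice) has no edge into A2. Fixed point.
From P, successor O is in the attractor (rank 1); the other successor N is not.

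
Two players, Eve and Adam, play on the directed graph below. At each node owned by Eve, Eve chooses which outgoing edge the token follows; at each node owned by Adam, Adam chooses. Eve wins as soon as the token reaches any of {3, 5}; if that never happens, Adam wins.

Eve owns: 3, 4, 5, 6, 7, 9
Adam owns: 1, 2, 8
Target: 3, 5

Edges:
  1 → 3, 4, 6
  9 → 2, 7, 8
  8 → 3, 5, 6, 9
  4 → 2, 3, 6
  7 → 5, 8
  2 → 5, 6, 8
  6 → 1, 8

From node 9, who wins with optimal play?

A0 = {3, 5}
A1: add {4, 7} — 4 (Eve) has 4→3; 7 (Eve) has 7→5.
A2: add {9} — 9 (Eve) has 9→7.
A3 = A2; e.g. 1 (Adam) can still go to 6. Fixed point.
9 ∈ A2, so Eve can force the target.

Eve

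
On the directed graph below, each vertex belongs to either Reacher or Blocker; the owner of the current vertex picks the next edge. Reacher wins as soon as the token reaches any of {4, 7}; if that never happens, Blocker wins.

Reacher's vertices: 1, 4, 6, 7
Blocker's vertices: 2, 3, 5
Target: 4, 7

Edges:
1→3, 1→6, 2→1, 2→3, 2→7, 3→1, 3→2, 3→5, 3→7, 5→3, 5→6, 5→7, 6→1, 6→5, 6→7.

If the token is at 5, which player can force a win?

Blocker

A0 = {4, 7}
A1: add {6} — 6 (Reacher) has 6→7.
A2: add {1} — 1 (Reacher) has 1→6.
A3 = A2; e.g. 2 (Blocker) can still go to 3. Fixed point.
5 never enters the attractor, so Blocker can avoid the target forever.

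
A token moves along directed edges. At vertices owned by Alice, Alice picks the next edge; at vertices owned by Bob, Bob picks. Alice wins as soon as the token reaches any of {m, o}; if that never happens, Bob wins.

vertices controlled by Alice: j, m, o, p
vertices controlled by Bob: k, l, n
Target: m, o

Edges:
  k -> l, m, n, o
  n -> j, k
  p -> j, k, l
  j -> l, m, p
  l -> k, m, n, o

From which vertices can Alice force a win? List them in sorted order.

A0 = {m, o}
A1: add {j} — j (Alice) has j→m.
A2: add {p} — p (Alice) has p→j.
A3 = A2; e.g. k (Bob) can still go to l. Fixed point.
Alice's winning region = {j, m, o, p}.

j, m, o, p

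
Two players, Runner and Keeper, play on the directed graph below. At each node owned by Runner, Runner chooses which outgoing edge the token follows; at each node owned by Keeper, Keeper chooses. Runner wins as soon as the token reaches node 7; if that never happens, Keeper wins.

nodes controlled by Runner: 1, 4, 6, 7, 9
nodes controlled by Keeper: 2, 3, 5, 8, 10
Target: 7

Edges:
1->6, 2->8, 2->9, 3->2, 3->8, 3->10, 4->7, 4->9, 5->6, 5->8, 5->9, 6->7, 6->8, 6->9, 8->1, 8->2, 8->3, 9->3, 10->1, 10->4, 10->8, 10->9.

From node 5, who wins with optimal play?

A0 = {7}
A1: add {4, 6} — 4 (Runner) has 4→7; 6 (Runner) has 6→7.
A2: add {1} — 1 (Runner) has 1→6.
A3 = A2; e.g. 2 (Keeper) can still go to 8. Fixed point.
5 never enters the attractor, so Keeper can avoid the target forever.

Keeper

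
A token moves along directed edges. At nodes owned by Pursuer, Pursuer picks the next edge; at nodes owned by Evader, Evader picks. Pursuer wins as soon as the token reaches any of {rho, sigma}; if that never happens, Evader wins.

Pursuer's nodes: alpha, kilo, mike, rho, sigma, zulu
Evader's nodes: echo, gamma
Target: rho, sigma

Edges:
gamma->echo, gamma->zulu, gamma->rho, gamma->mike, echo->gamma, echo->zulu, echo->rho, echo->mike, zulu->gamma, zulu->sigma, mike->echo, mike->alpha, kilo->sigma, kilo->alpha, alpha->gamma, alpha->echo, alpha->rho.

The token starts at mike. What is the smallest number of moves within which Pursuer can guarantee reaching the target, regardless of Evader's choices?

A0 = {rho, sigma}
A1: add {alpha, kilo, zulu} — zulu (Pursuer) has zulu→sigma; kilo (Pursuer) has kilo→sigma; alpha (Pursuer) has alpha→rho.
A2: add {mike} — mike (Pursuer) has mike→alpha.
A3 = A2; e.g. gamma (Evader) can still go to echo. Fixed point.
mike enters the attractor at level 2, so Pursuer can force the target in 2 moves from there.

2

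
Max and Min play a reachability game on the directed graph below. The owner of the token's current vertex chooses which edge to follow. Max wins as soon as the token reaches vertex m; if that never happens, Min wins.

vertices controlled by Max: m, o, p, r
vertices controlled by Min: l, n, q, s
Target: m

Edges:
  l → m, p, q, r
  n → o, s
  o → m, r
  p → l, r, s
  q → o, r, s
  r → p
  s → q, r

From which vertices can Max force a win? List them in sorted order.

A0 = {m}
A1: add {o} — o (Max) has o→m.
A2 = A1; e.g. l (Min) can still go to p. Fixed point.
Max's winning region = {m, o}.

m, o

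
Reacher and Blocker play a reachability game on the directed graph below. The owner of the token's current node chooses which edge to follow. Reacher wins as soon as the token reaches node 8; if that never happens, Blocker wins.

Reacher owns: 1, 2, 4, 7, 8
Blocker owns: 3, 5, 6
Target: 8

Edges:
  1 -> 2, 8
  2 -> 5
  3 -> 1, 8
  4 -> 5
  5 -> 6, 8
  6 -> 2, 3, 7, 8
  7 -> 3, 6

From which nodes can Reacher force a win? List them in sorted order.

1, 3, 7, 8

A0 = {8}
A1: add {1} — 1 (Reacher) has 1→8.
A2: add {3} — 3 (Blocker): all of {1, 8} already in.
A3: add {7} — 7 (Reacher) has 7→3.
A4 = A3; e.g. 2 (Reacher) has no edge into A3. Fixed point.
Reacher's winning region = {1, 3, 7, 8}.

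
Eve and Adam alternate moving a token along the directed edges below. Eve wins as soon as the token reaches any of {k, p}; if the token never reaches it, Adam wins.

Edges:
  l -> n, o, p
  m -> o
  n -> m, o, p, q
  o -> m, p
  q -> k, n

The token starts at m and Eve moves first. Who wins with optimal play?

Adam

Track states (vertex, player-to-move).
A0 = {(k,Eve), (k,Adam), (p,Eve), (p,Adam)}
A1: add {(l,Eve), (n,Eve), (o,Eve), (q,Eve)}.
A2: add {(l,Adam), (m,Adam), (q,Adam)}.
A3 = A2; e.g. (m,Eve) stays out. (m,Eve) never enters ⇒ Adam avoids the target.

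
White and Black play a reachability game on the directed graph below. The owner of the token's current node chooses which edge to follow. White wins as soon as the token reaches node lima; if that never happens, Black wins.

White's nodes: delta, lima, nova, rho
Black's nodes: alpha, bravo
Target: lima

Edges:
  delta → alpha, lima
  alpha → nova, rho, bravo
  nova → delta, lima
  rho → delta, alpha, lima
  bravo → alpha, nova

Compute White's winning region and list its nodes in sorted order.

delta, lima, nova, rho

A0 = {lima}
A1: add {delta, nova, rho} — delta (White) has delta→lima; nova (White) has nova→lima; rho (White) has rho→lima.
A2 = A1; e.g. alpha (Black) can still go to bravo. Fixed point.
White's winning region = {delta, lima, nova, rho}.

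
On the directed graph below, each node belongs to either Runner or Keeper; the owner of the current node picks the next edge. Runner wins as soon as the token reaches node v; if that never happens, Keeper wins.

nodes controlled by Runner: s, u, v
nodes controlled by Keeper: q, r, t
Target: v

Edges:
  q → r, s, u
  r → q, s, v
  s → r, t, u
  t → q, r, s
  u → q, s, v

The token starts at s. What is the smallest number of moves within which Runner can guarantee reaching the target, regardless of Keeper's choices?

2

A0 = {v}
A1: add {u} — u (Runner) has u→v.
A2: add {s} — s (Runner) has s→u.
A3 = A2; e.g. q (Keeper) can still go to r. Fixed point.
s enters the attractor at level 2, so Runner can force the target in 2 moves from there.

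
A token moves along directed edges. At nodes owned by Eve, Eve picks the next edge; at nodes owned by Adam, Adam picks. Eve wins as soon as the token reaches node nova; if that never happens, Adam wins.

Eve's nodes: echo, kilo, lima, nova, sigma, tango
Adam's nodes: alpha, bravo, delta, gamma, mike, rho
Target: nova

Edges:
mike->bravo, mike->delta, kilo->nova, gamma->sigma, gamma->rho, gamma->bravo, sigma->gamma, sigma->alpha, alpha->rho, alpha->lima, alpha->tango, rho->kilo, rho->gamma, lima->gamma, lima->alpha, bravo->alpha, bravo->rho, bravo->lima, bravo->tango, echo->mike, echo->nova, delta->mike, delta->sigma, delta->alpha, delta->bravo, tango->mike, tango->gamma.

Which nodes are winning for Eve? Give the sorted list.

A0 = {nova}
A1: add {echo, kilo} — kilo (Eve) has kilo→nova; echo (Eve) has echo→nova.
A2 = A1; e.g. mike (Adam) can still go to bravo. Fixed point.
Eve's winning region = {echo, kilo, nova}.

echo, kilo, nova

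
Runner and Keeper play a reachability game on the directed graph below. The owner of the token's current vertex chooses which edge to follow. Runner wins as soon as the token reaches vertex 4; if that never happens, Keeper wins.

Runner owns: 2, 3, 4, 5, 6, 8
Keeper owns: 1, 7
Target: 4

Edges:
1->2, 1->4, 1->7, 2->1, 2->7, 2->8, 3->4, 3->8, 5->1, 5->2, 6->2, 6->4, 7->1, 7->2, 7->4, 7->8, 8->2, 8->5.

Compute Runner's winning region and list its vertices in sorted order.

3, 4, 6

A0 = {4}
A1: add {3, 6} — 3 (Runner) has 3→4; 6 (Runner) has 6→4.
A2 = A1; e.g. 1 (Keeper) can still go to 2. Fixed point.
Runner's winning region = {3, 4, 6}.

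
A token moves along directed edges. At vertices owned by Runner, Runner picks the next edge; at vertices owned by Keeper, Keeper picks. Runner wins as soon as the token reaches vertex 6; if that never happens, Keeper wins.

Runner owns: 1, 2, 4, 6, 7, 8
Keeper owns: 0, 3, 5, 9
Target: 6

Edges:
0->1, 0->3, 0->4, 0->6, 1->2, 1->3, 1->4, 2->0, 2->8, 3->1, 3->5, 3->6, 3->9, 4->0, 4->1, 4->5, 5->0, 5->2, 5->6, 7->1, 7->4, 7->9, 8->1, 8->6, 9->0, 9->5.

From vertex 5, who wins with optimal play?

Keeper

A0 = {6}
A1: add {8} — 8 (Runner) has 8→6.
A2: add {2} — 2 (Runner) has 2→8.
A3: add {1} — 1 (Runner) has 1→2.
A4: add {4, 7} — 4 (Runner) has 4→1; 7 (Runner) has 7→1.
A5 = A4; e.g. 0 (Keeper) can still go to 3. Fixed point.
5 never enters the attractor, so Keeper can avoid the target forever.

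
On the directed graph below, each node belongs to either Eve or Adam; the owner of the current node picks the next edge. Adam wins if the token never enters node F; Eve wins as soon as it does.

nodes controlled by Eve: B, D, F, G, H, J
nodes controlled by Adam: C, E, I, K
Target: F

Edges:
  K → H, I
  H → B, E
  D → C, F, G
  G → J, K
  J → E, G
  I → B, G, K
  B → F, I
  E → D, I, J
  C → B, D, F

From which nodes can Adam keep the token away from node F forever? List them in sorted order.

E, G, I, J, K

A0 = {F}
A1: add {B, D} — B (Eve) has B→F; D (Eve) has D→F.
A2: add {C, H} — C (Adam): all of {B, D, F} already in; H (Eve) has H→B.
A3 = A2; e.g. E (Adam) can still go to I. Fixed point.
Eve's attractor = {B, C, D, F, H}; Adam avoids the target exactly from the complement.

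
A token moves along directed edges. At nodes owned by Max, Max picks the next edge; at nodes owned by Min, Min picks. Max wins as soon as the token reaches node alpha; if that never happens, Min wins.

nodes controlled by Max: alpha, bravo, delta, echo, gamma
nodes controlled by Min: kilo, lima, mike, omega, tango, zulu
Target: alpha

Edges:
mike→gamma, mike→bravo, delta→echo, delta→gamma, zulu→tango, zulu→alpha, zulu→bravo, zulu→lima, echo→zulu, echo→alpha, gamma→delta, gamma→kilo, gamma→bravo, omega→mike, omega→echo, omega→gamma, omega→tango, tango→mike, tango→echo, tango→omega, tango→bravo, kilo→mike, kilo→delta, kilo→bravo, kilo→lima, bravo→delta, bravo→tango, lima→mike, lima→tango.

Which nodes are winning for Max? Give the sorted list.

alpha, bravo, delta, echo, gamma, mike

A0 = {alpha}
A1: add {echo} — echo (Max) has echo→alpha.
A2: add {delta} — delta (Max) has delta→echo.
A3: add {bravo, gamma} — gamma (Max) has gamma→delta; bravo (Max) has bravo→delta.
A4: add {mike} — mike (Min): all of {gamma, bravo} already in.
A5 = A4; e.g. zulu (Min) can still go to tango. Fixed point.
Max's winning region = {alpha, bravo, delta, echo, gamma, mike}.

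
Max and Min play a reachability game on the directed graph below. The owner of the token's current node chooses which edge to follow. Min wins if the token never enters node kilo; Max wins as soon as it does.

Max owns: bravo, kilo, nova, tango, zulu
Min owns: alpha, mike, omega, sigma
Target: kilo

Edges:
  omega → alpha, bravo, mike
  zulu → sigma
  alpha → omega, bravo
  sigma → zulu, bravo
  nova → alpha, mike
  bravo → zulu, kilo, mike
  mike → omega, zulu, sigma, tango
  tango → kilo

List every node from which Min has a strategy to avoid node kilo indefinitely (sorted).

A0 = {kilo}
A1: add {bravo, tango} — bravo (Max) has bravo→kilo; tango (Max) has tango→kilo.
A2 = A1; e.g. omega (Min) can still go to alpha. Fixed point.
Max's attractor = {bravo, kilo, tango}; Min avoids the target exactly from the complement.

alpha, mike, nova, omega, sigma, zulu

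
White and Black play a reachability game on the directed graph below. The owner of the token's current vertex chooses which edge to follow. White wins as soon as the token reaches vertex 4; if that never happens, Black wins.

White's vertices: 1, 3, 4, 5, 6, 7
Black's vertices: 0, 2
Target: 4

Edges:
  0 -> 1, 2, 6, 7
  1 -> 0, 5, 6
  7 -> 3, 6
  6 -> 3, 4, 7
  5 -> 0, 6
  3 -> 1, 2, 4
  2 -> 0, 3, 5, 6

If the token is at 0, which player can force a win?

A0 = {4}
A1: add {3, 6} — 3 (White) has 3→4; 6 (White) has 6→4.
A2: add {1, 5, 7} — 1 (White) has 1→6; 5 (White) has 5→6; 7 (White) has 7→3.
A3 = A2; e.g. 0 (Black) can still go to 2. Fixed point.
0 never enters the attractor, so Black can avoid the target forever.

Black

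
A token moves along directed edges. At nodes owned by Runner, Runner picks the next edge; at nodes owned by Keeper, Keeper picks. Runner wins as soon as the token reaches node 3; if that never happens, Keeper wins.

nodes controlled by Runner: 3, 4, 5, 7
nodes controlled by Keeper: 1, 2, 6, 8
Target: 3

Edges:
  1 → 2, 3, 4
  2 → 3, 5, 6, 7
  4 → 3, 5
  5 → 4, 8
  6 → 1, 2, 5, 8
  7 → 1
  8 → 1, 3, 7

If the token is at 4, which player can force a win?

A0 = {3}
A1: add {4} — 4 (Runner) has 4→3.
4 ∈ A1, so Runner can force the target.

Runner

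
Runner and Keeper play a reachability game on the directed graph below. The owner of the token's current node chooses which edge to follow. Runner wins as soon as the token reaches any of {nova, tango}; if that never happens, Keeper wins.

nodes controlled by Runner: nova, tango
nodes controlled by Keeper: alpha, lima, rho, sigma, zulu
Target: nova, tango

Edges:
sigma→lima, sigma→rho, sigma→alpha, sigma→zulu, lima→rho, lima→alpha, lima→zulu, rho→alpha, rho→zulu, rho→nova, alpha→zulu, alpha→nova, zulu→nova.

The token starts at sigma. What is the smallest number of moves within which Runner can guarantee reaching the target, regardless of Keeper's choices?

A0 = {nova, tango}
A1: add {zulu} — zulu (Keeper): all of {nova} already in.
A2: add {alpha} — alpha (Keeper): all of {zulu, nova} already in.
A3: add {rho} — rho (Keeper): all of {alpha, zulu, nova} already in.
A4: add {lima} — lima (Keeper): all of {rho, alpha, zulu} already in.
A5: add {sigma} — sigma (Keeper): all of {lima, rho, alpha, zulu} already in.
A5 = all vertices. Fixed point.
sigma enters the attractor at level 5, so Runner can force the target in 5 moves from there.

5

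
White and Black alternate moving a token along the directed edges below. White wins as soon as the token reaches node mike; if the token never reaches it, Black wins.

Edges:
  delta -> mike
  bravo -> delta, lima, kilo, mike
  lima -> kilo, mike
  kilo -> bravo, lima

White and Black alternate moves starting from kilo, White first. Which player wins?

Black

Track states (vertex, player-to-move).
A0 = {(mike,White), (mike,Black)}
A1: add {(delta,White), (delta,Black), (bravo,White), (lima,White)}.
A2: add {(kilo,Black)}.
A3 = A2; e.g. (bravo,Black) stays out. (kilo,White) never enters ⇒ Black avoids the target.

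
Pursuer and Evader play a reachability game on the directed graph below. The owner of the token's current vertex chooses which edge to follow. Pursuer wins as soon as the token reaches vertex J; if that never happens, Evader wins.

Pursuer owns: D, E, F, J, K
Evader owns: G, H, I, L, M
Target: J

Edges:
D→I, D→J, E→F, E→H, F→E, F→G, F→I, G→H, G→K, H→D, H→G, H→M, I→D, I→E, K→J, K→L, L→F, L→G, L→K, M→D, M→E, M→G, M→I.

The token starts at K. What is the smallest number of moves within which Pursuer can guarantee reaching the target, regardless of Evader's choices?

1

A0 = {J}
A1: add {D, K} — D (Pursuer) has D→J; K (Pursuer) has K→J.
A2 = A1; e.g. E (Pursuer) has no edge into A1. Fixed point.
K enters the attractor at level 1, so Pursuer can force the target in 1 move from there.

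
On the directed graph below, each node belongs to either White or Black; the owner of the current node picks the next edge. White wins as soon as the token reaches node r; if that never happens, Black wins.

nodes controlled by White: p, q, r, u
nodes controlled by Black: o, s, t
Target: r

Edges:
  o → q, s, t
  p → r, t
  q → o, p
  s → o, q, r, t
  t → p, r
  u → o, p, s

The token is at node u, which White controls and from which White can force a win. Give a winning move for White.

p

A0 = {r}
A1: add {p} — p (White) has p→r.
A2: add {q, t, u} — q (White) has q→p; t (Black): all of {p, r} already in; u (White) has u→p.
A3 = A2; e.g. o (Black) can still go to s. Fixed point.
From u, successor p is in the attractor (rank 1); the other successors o, s are not.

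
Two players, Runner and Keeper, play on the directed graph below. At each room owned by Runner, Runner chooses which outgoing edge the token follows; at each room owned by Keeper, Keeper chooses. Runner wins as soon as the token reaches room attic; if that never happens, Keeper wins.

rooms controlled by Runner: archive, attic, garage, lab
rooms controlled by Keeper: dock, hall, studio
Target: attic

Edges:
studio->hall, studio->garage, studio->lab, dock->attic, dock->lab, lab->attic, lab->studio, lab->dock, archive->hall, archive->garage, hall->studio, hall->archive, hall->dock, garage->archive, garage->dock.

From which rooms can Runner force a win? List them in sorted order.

A0 = {attic}
A1: add {lab} — lab (Runner) has lab→attic.
A2: add {dock} — dock (Keeper): all of {attic, lab} already in.
A3: add {garage} — garage (Runner) has garage→dock.
A4: add {archive} — archive (Runner) has archive→garage.
A5 = A4; e.g. hall (Keeper) can still go to studio. Fixed point.
Runner's winning region = {archive, attic, dock, garage, lab}.

archive, attic, dock, garage, lab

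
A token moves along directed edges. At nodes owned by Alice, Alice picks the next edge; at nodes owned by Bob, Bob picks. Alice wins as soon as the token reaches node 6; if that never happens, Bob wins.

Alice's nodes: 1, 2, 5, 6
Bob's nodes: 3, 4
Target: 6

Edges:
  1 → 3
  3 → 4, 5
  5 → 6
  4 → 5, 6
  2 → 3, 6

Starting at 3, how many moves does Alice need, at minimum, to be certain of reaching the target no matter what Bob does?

A0 = {6}
A1: add {2, 5} — 2 (Alice) has 2→6; 5 (Alice) has 5→6.
A2: add {4} — 4 (Bob): all of {5, 6} already in.
A3: add {3} — 3 (Bob): all of {4, 5} already in.
3 enters the attractor at level 3, so Alice can force the target in 3 moves from there.

3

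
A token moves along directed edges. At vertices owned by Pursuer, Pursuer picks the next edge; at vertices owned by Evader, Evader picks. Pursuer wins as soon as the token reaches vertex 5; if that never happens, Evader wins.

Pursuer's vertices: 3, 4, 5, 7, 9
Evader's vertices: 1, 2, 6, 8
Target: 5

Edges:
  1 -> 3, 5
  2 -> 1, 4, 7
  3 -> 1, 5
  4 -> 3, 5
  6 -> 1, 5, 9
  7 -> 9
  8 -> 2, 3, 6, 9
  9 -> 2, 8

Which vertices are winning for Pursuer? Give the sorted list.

1, 3, 4, 5

A0 = {5}
A1: add {3, 4} — 3 (Pursuer) has 3→5; 4 (Pursuer) has 4→5.
A2: add {1} — 1 (Evader): all of {3, 5} already in.
A3 = A2; e.g. 2 (Evader) can still go to 7. Fixed point.
Pursuer's winning region = {1, 3, 4, 5}.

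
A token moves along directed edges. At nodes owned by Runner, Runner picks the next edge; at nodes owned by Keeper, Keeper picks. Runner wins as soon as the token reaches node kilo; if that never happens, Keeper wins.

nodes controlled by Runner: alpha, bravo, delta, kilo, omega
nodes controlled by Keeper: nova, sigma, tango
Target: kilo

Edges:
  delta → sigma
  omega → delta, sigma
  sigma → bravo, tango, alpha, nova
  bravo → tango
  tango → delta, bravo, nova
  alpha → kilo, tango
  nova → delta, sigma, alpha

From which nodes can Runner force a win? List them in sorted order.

A0 = {kilo}
A1: add {alpha} — alpha (Runner) has alpha→kilo.
A2 = A1; e.g. delta (Runner) has no edge into A1. Fixed point.
Runner's winning region = {alpha, kilo}.

alpha, kilo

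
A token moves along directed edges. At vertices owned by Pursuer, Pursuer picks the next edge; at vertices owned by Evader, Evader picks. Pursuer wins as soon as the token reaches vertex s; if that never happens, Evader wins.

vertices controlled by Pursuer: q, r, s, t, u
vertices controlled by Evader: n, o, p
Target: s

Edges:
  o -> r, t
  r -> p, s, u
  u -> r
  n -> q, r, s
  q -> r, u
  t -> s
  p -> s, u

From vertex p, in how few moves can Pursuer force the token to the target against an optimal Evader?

3

A0 = {s}
A1: add {r, t} — r (Pursuer) has r→s; t (Pursuer) has t→s.
A2: add {o, q, u} — o (Evader): all of {r, t} already in; q (Pursuer) has q→r; u (Pursuer) has u→r.
A3: add {n, p} — n (Evader): all of {q, r, s} already in; p (Evader): all of {s, u} already in.
A3 = all vertices. Fixed point.
p enters the attractor at level 3, so Pursuer can force the target in 3 moves from there.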